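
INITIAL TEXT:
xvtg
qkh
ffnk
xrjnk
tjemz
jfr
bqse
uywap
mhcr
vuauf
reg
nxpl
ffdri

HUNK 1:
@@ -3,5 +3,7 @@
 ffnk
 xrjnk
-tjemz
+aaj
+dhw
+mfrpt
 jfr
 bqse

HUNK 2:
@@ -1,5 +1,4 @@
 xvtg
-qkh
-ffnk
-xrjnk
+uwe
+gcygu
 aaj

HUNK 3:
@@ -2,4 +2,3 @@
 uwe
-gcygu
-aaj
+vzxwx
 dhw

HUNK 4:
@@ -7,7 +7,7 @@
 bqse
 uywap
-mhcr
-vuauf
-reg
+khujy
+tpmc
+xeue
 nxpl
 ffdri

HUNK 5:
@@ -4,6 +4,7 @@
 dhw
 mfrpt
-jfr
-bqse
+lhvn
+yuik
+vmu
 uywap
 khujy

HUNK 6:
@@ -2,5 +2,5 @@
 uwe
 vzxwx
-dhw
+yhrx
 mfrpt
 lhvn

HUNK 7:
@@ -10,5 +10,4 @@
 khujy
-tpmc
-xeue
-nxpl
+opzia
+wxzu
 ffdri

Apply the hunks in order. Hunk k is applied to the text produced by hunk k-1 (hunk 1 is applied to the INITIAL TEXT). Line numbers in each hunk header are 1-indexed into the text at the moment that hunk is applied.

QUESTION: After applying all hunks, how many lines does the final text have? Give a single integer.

Answer: 13

Derivation:
Hunk 1: at line 3 remove [tjemz] add [aaj,dhw,mfrpt] -> 15 lines: xvtg qkh ffnk xrjnk aaj dhw mfrpt jfr bqse uywap mhcr vuauf reg nxpl ffdri
Hunk 2: at line 1 remove [qkh,ffnk,xrjnk] add [uwe,gcygu] -> 14 lines: xvtg uwe gcygu aaj dhw mfrpt jfr bqse uywap mhcr vuauf reg nxpl ffdri
Hunk 3: at line 2 remove [gcygu,aaj] add [vzxwx] -> 13 lines: xvtg uwe vzxwx dhw mfrpt jfr bqse uywap mhcr vuauf reg nxpl ffdri
Hunk 4: at line 7 remove [mhcr,vuauf,reg] add [khujy,tpmc,xeue] -> 13 lines: xvtg uwe vzxwx dhw mfrpt jfr bqse uywap khujy tpmc xeue nxpl ffdri
Hunk 5: at line 4 remove [jfr,bqse] add [lhvn,yuik,vmu] -> 14 lines: xvtg uwe vzxwx dhw mfrpt lhvn yuik vmu uywap khujy tpmc xeue nxpl ffdri
Hunk 6: at line 2 remove [dhw] add [yhrx] -> 14 lines: xvtg uwe vzxwx yhrx mfrpt lhvn yuik vmu uywap khujy tpmc xeue nxpl ffdri
Hunk 7: at line 10 remove [tpmc,xeue,nxpl] add [opzia,wxzu] -> 13 lines: xvtg uwe vzxwx yhrx mfrpt lhvn yuik vmu uywap khujy opzia wxzu ffdri
Final line count: 13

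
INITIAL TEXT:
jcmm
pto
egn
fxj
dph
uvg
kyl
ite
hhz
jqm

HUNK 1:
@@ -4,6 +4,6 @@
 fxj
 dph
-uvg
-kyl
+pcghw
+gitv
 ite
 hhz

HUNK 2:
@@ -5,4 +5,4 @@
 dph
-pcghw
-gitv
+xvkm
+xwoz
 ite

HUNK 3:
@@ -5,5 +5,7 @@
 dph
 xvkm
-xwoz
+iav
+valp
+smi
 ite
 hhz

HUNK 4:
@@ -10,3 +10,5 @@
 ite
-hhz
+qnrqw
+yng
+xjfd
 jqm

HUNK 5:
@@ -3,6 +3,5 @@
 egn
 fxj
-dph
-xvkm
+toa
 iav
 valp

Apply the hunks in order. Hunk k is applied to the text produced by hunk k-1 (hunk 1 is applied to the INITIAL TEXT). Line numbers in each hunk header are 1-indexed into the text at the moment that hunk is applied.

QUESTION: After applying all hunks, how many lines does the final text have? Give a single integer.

Hunk 1: at line 4 remove [uvg,kyl] add [pcghw,gitv] -> 10 lines: jcmm pto egn fxj dph pcghw gitv ite hhz jqm
Hunk 2: at line 5 remove [pcghw,gitv] add [xvkm,xwoz] -> 10 lines: jcmm pto egn fxj dph xvkm xwoz ite hhz jqm
Hunk 3: at line 5 remove [xwoz] add [iav,valp,smi] -> 12 lines: jcmm pto egn fxj dph xvkm iav valp smi ite hhz jqm
Hunk 4: at line 10 remove [hhz] add [qnrqw,yng,xjfd] -> 14 lines: jcmm pto egn fxj dph xvkm iav valp smi ite qnrqw yng xjfd jqm
Hunk 5: at line 3 remove [dph,xvkm] add [toa] -> 13 lines: jcmm pto egn fxj toa iav valp smi ite qnrqw yng xjfd jqm
Final line count: 13

Answer: 13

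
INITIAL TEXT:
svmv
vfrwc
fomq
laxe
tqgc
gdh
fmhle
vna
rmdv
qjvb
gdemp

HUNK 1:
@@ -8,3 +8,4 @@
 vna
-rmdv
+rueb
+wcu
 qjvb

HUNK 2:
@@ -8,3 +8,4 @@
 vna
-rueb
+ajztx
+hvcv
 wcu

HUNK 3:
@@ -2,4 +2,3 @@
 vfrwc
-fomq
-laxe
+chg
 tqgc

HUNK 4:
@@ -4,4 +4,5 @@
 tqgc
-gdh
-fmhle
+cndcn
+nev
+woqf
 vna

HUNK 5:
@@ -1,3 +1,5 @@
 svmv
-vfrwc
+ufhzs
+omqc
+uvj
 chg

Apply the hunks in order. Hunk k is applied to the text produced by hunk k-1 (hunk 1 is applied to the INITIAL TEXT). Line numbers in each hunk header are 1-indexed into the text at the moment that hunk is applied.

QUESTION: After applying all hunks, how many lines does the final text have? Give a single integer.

Answer: 15

Derivation:
Hunk 1: at line 8 remove [rmdv] add [rueb,wcu] -> 12 lines: svmv vfrwc fomq laxe tqgc gdh fmhle vna rueb wcu qjvb gdemp
Hunk 2: at line 8 remove [rueb] add [ajztx,hvcv] -> 13 lines: svmv vfrwc fomq laxe tqgc gdh fmhle vna ajztx hvcv wcu qjvb gdemp
Hunk 3: at line 2 remove [fomq,laxe] add [chg] -> 12 lines: svmv vfrwc chg tqgc gdh fmhle vna ajztx hvcv wcu qjvb gdemp
Hunk 4: at line 4 remove [gdh,fmhle] add [cndcn,nev,woqf] -> 13 lines: svmv vfrwc chg tqgc cndcn nev woqf vna ajztx hvcv wcu qjvb gdemp
Hunk 5: at line 1 remove [vfrwc] add [ufhzs,omqc,uvj] -> 15 lines: svmv ufhzs omqc uvj chg tqgc cndcn nev woqf vna ajztx hvcv wcu qjvb gdemp
Final line count: 15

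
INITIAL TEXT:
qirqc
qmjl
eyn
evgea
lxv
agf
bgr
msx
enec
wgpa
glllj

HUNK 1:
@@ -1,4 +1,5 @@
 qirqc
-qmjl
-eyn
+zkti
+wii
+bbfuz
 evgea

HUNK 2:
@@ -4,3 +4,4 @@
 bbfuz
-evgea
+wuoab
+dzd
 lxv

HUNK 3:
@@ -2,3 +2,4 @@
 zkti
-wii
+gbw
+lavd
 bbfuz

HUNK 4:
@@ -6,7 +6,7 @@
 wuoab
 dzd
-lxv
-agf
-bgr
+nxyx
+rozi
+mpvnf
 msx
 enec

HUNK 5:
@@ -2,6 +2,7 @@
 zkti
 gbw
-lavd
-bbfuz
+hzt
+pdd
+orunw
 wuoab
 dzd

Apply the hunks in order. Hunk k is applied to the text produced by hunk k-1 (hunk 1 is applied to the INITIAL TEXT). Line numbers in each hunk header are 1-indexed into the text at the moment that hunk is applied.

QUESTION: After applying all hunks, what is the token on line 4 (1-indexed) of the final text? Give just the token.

Answer: hzt

Derivation:
Hunk 1: at line 1 remove [qmjl,eyn] add [zkti,wii,bbfuz] -> 12 lines: qirqc zkti wii bbfuz evgea lxv agf bgr msx enec wgpa glllj
Hunk 2: at line 4 remove [evgea] add [wuoab,dzd] -> 13 lines: qirqc zkti wii bbfuz wuoab dzd lxv agf bgr msx enec wgpa glllj
Hunk 3: at line 2 remove [wii] add [gbw,lavd] -> 14 lines: qirqc zkti gbw lavd bbfuz wuoab dzd lxv agf bgr msx enec wgpa glllj
Hunk 4: at line 6 remove [lxv,agf,bgr] add [nxyx,rozi,mpvnf] -> 14 lines: qirqc zkti gbw lavd bbfuz wuoab dzd nxyx rozi mpvnf msx enec wgpa glllj
Hunk 5: at line 2 remove [lavd,bbfuz] add [hzt,pdd,orunw] -> 15 lines: qirqc zkti gbw hzt pdd orunw wuoab dzd nxyx rozi mpvnf msx enec wgpa glllj
Final line 4: hzt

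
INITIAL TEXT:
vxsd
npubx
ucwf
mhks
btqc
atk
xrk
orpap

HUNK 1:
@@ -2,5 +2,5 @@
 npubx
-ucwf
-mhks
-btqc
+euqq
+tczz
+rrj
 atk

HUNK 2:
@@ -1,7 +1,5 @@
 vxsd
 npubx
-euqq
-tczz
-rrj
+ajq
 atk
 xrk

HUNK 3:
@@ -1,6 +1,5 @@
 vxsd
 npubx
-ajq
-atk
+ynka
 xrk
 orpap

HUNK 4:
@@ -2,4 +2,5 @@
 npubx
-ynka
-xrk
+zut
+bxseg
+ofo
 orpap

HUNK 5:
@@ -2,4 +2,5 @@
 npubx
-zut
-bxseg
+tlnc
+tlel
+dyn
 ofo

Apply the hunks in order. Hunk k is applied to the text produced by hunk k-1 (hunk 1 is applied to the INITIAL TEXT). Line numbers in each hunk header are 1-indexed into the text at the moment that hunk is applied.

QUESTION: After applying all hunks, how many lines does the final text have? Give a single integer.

Answer: 7

Derivation:
Hunk 1: at line 2 remove [ucwf,mhks,btqc] add [euqq,tczz,rrj] -> 8 lines: vxsd npubx euqq tczz rrj atk xrk orpap
Hunk 2: at line 1 remove [euqq,tczz,rrj] add [ajq] -> 6 lines: vxsd npubx ajq atk xrk orpap
Hunk 3: at line 1 remove [ajq,atk] add [ynka] -> 5 lines: vxsd npubx ynka xrk orpap
Hunk 4: at line 2 remove [ynka,xrk] add [zut,bxseg,ofo] -> 6 lines: vxsd npubx zut bxseg ofo orpap
Hunk 5: at line 2 remove [zut,bxseg] add [tlnc,tlel,dyn] -> 7 lines: vxsd npubx tlnc tlel dyn ofo orpap
Final line count: 7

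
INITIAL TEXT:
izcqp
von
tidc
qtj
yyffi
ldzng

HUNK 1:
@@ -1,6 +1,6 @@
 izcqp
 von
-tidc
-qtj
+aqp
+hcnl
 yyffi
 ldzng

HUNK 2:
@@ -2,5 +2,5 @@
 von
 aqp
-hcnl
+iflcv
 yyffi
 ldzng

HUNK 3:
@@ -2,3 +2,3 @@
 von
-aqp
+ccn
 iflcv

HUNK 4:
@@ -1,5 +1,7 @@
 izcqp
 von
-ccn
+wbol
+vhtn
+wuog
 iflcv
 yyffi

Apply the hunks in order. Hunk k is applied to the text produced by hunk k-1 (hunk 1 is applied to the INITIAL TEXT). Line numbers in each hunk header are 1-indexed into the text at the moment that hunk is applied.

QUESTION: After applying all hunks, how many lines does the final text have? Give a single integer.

Hunk 1: at line 1 remove [tidc,qtj] add [aqp,hcnl] -> 6 lines: izcqp von aqp hcnl yyffi ldzng
Hunk 2: at line 2 remove [hcnl] add [iflcv] -> 6 lines: izcqp von aqp iflcv yyffi ldzng
Hunk 3: at line 2 remove [aqp] add [ccn] -> 6 lines: izcqp von ccn iflcv yyffi ldzng
Hunk 4: at line 1 remove [ccn] add [wbol,vhtn,wuog] -> 8 lines: izcqp von wbol vhtn wuog iflcv yyffi ldzng
Final line count: 8

Answer: 8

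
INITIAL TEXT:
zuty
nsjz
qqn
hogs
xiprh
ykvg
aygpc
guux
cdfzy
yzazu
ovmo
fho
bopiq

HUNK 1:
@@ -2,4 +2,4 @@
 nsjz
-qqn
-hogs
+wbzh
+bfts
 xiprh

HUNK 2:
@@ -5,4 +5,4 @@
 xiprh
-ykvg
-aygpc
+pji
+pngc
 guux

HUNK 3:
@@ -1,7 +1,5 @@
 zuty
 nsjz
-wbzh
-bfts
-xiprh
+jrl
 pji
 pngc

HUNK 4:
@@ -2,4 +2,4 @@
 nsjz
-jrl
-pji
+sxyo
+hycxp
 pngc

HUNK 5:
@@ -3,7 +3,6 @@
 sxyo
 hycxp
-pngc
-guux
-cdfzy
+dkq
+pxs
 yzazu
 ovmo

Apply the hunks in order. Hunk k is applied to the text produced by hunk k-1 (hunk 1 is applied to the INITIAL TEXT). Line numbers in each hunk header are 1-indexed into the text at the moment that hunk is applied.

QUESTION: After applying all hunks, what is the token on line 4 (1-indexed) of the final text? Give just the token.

Answer: hycxp

Derivation:
Hunk 1: at line 2 remove [qqn,hogs] add [wbzh,bfts] -> 13 lines: zuty nsjz wbzh bfts xiprh ykvg aygpc guux cdfzy yzazu ovmo fho bopiq
Hunk 2: at line 5 remove [ykvg,aygpc] add [pji,pngc] -> 13 lines: zuty nsjz wbzh bfts xiprh pji pngc guux cdfzy yzazu ovmo fho bopiq
Hunk 3: at line 1 remove [wbzh,bfts,xiprh] add [jrl] -> 11 lines: zuty nsjz jrl pji pngc guux cdfzy yzazu ovmo fho bopiq
Hunk 4: at line 2 remove [jrl,pji] add [sxyo,hycxp] -> 11 lines: zuty nsjz sxyo hycxp pngc guux cdfzy yzazu ovmo fho bopiq
Hunk 5: at line 3 remove [pngc,guux,cdfzy] add [dkq,pxs] -> 10 lines: zuty nsjz sxyo hycxp dkq pxs yzazu ovmo fho bopiq
Final line 4: hycxp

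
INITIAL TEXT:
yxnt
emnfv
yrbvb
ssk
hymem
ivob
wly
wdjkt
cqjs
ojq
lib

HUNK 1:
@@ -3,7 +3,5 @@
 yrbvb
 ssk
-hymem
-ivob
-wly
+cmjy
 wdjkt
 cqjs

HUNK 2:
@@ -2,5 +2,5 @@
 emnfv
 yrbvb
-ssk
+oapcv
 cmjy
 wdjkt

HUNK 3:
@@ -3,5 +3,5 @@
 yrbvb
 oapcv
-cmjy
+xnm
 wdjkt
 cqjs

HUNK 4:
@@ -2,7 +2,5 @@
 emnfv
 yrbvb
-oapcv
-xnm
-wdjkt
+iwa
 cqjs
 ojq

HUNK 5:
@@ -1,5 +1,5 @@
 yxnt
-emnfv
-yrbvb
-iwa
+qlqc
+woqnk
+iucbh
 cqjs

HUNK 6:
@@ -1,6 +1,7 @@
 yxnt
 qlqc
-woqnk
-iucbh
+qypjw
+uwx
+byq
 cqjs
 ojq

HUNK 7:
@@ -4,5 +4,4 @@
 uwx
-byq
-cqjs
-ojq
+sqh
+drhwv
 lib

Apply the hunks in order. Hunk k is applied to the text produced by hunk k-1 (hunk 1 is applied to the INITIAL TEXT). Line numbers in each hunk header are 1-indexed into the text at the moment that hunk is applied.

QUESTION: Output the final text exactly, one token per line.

Answer: yxnt
qlqc
qypjw
uwx
sqh
drhwv
lib

Derivation:
Hunk 1: at line 3 remove [hymem,ivob,wly] add [cmjy] -> 9 lines: yxnt emnfv yrbvb ssk cmjy wdjkt cqjs ojq lib
Hunk 2: at line 2 remove [ssk] add [oapcv] -> 9 lines: yxnt emnfv yrbvb oapcv cmjy wdjkt cqjs ojq lib
Hunk 3: at line 3 remove [cmjy] add [xnm] -> 9 lines: yxnt emnfv yrbvb oapcv xnm wdjkt cqjs ojq lib
Hunk 4: at line 2 remove [oapcv,xnm,wdjkt] add [iwa] -> 7 lines: yxnt emnfv yrbvb iwa cqjs ojq lib
Hunk 5: at line 1 remove [emnfv,yrbvb,iwa] add [qlqc,woqnk,iucbh] -> 7 lines: yxnt qlqc woqnk iucbh cqjs ojq lib
Hunk 6: at line 1 remove [woqnk,iucbh] add [qypjw,uwx,byq] -> 8 lines: yxnt qlqc qypjw uwx byq cqjs ojq lib
Hunk 7: at line 4 remove [byq,cqjs,ojq] add [sqh,drhwv] -> 7 lines: yxnt qlqc qypjw uwx sqh drhwv lib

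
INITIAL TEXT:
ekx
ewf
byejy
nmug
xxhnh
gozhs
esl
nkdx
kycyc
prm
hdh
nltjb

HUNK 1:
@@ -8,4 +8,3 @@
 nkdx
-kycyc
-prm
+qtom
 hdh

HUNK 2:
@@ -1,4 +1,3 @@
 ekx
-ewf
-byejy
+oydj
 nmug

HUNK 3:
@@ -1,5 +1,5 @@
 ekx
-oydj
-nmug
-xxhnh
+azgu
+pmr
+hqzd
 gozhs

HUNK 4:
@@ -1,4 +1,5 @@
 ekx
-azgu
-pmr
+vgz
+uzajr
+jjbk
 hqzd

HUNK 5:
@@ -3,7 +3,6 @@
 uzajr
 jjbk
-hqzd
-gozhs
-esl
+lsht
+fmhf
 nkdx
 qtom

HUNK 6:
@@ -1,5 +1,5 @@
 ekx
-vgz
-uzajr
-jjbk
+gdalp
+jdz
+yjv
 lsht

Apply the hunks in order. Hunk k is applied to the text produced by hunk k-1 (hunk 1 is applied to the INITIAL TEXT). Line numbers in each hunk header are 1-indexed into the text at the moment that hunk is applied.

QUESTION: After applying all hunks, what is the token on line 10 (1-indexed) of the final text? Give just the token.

Hunk 1: at line 8 remove [kycyc,prm] add [qtom] -> 11 lines: ekx ewf byejy nmug xxhnh gozhs esl nkdx qtom hdh nltjb
Hunk 2: at line 1 remove [ewf,byejy] add [oydj] -> 10 lines: ekx oydj nmug xxhnh gozhs esl nkdx qtom hdh nltjb
Hunk 3: at line 1 remove [oydj,nmug,xxhnh] add [azgu,pmr,hqzd] -> 10 lines: ekx azgu pmr hqzd gozhs esl nkdx qtom hdh nltjb
Hunk 4: at line 1 remove [azgu,pmr] add [vgz,uzajr,jjbk] -> 11 lines: ekx vgz uzajr jjbk hqzd gozhs esl nkdx qtom hdh nltjb
Hunk 5: at line 3 remove [hqzd,gozhs,esl] add [lsht,fmhf] -> 10 lines: ekx vgz uzajr jjbk lsht fmhf nkdx qtom hdh nltjb
Hunk 6: at line 1 remove [vgz,uzajr,jjbk] add [gdalp,jdz,yjv] -> 10 lines: ekx gdalp jdz yjv lsht fmhf nkdx qtom hdh nltjb
Final line 10: nltjb

Answer: nltjb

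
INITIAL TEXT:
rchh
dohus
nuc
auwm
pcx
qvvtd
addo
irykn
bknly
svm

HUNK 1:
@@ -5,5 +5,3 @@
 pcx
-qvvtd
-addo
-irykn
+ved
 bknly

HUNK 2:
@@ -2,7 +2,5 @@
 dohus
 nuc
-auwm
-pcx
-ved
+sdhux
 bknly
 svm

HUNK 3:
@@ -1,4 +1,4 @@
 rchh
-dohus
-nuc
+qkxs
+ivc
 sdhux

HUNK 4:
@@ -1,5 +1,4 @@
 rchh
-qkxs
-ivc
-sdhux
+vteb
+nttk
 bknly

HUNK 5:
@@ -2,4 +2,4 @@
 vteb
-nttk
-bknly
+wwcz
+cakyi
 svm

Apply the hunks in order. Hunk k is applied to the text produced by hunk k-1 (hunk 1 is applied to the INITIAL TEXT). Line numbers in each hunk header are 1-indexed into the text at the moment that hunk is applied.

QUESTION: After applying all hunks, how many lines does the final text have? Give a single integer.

Hunk 1: at line 5 remove [qvvtd,addo,irykn] add [ved] -> 8 lines: rchh dohus nuc auwm pcx ved bknly svm
Hunk 2: at line 2 remove [auwm,pcx,ved] add [sdhux] -> 6 lines: rchh dohus nuc sdhux bknly svm
Hunk 3: at line 1 remove [dohus,nuc] add [qkxs,ivc] -> 6 lines: rchh qkxs ivc sdhux bknly svm
Hunk 4: at line 1 remove [qkxs,ivc,sdhux] add [vteb,nttk] -> 5 lines: rchh vteb nttk bknly svm
Hunk 5: at line 2 remove [nttk,bknly] add [wwcz,cakyi] -> 5 lines: rchh vteb wwcz cakyi svm
Final line count: 5

Answer: 5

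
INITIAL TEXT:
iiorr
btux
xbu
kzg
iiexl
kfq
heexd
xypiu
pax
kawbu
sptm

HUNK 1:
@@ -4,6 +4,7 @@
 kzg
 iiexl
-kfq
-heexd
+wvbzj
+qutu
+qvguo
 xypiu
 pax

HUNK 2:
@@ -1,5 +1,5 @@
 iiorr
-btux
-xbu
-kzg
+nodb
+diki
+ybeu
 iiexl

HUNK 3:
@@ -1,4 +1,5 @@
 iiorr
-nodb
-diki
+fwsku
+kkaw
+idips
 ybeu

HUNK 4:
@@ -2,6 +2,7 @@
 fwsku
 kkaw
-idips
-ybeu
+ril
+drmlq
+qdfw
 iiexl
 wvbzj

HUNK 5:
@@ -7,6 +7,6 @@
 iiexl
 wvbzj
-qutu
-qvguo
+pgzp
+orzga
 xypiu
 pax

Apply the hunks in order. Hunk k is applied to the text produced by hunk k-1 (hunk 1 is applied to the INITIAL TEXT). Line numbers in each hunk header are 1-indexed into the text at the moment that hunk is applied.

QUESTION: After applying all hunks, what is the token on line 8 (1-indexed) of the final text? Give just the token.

Hunk 1: at line 4 remove [kfq,heexd] add [wvbzj,qutu,qvguo] -> 12 lines: iiorr btux xbu kzg iiexl wvbzj qutu qvguo xypiu pax kawbu sptm
Hunk 2: at line 1 remove [btux,xbu,kzg] add [nodb,diki,ybeu] -> 12 lines: iiorr nodb diki ybeu iiexl wvbzj qutu qvguo xypiu pax kawbu sptm
Hunk 3: at line 1 remove [nodb,diki] add [fwsku,kkaw,idips] -> 13 lines: iiorr fwsku kkaw idips ybeu iiexl wvbzj qutu qvguo xypiu pax kawbu sptm
Hunk 4: at line 2 remove [idips,ybeu] add [ril,drmlq,qdfw] -> 14 lines: iiorr fwsku kkaw ril drmlq qdfw iiexl wvbzj qutu qvguo xypiu pax kawbu sptm
Hunk 5: at line 7 remove [qutu,qvguo] add [pgzp,orzga] -> 14 lines: iiorr fwsku kkaw ril drmlq qdfw iiexl wvbzj pgzp orzga xypiu pax kawbu sptm
Final line 8: wvbzj

Answer: wvbzj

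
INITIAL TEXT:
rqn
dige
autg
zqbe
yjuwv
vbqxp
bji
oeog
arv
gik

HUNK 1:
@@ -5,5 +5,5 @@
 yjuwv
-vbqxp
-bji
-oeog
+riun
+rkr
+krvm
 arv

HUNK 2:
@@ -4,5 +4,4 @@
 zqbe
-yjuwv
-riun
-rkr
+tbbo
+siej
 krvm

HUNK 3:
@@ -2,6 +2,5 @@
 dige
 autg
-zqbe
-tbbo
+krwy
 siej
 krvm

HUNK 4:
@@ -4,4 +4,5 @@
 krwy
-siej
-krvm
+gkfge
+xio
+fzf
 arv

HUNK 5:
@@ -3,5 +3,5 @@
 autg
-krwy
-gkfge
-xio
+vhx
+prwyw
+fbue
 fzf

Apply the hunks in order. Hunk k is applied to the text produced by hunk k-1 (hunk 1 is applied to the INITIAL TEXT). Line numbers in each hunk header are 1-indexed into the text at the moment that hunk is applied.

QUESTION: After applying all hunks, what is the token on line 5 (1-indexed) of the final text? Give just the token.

Hunk 1: at line 5 remove [vbqxp,bji,oeog] add [riun,rkr,krvm] -> 10 lines: rqn dige autg zqbe yjuwv riun rkr krvm arv gik
Hunk 2: at line 4 remove [yjuwv,riun,rkr] add [tbbo,siej] -> 9 lines: rqn dige autg zqbe tbbo siej krvm arv gik
Hunk 3: at line 2 remove [zqbe,tbbo] add [krwy] -> 8 lines: rqn dige autg krwy siej krvm arv gik
Hunk 4: at line 4 remove [siej,krvm] add [gkfge,xio,fzf] -> 9 lines: rqn dige autg krwy gkfge xio fzf arv gik
Hunk 5: at line 3 remove [krwy,gkfge,xio] add [vhx,prwyw,fbue] -> 9 lines: rqn dige autg vhx prwyw fbue fzf arv gik
Final line 5: prwyw

Answer: prwyw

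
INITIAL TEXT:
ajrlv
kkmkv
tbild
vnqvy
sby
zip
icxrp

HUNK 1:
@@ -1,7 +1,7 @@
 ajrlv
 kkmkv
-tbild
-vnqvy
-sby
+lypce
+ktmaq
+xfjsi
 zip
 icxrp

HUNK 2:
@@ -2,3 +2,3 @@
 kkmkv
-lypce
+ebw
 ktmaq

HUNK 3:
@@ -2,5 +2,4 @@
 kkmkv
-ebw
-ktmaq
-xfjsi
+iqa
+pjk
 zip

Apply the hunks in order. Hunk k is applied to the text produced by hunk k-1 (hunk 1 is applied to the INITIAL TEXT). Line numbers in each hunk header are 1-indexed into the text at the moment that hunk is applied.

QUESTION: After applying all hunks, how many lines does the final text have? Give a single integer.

Answer: 6

Derivation:
Hunk 1: at line 1 remove [tbild,vnqvy,sby] add [lypce,ktmaq,xfjsi] -> 7 lines: ajrlv kkmkv lypce ktmaq xfjsi zip icxrp
Hunk 2: at line 2 remove [lypce] add [ebw] -> 7 lines: ajrlv kkmkv ebw ktmaq xfjsi zip icxrp
Hunk 3: at line 2 remove [ebw,ktmaq,xfjsi] add [iqa,pjk] -> 6 lines: ajrlv kkmkv iqa pjk zip icxrp
Final line count: 6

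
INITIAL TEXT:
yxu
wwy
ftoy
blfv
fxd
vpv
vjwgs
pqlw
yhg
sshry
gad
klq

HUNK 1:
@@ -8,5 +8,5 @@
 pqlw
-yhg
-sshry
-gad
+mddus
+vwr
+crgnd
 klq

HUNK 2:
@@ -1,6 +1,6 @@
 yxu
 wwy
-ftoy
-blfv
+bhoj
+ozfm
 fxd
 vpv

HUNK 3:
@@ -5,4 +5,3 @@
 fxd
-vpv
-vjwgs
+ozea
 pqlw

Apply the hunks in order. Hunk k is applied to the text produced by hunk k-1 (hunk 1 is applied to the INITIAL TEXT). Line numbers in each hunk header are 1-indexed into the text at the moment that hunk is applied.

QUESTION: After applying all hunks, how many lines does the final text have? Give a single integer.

Hunk 1: at line 8 remove [yhg,sshry,gad] add [mddus,vwr,crgnd] -> 12 lines: yxu wwy ftoy blfv fxd vpv vjwgs pqlw mddus vwr crgnd klq
Hunk 2: at line 1 remove [ftoy,blfv] add [bhoj,ozfm] -> 12 lines: yxu wwy bhoj ozfm fxd vpv vjwgs pqlw mddus vwr crgnd klq
Hunk 3: at line 5 remove [vpv,vjwgs] add [ozea] -> 11 lines: yxu wwy bhoj ozfm fxd ozea pqlw mddus vwr crgnd klq
Final line count: 11

Answer: 11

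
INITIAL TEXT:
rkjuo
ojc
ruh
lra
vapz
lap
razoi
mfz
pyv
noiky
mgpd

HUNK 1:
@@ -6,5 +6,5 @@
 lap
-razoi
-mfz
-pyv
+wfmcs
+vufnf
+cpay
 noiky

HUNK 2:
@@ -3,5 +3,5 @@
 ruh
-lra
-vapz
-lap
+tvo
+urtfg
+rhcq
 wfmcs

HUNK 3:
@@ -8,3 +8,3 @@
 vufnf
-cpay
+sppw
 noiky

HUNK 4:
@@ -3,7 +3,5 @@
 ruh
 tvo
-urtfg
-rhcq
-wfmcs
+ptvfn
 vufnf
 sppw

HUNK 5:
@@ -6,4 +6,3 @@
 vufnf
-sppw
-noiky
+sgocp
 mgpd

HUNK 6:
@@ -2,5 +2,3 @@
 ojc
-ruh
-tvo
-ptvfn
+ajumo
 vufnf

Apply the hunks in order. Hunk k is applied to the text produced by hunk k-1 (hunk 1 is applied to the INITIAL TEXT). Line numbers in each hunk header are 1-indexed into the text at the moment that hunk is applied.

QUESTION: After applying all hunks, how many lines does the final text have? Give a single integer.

Hunk 1: at line 6 remove [razoi,mfz,pyv] add [wfmcs,vufnf,cpay] -> 11 lines: rkjuo ojc ruh lra vapz lap wfmcs vufnf cpay noiky mgpd
Hunk 2: at line 3 remove [lra,vapz,lap] add [tvo,urtfg,rhcq] -> 11 lines: rkjuo ojc ruh tvo urtfg rhcq wfmcs vufnf cpay noiky mgpd
Hunk 3: at line 8 remove [cpay] add [sppw] -> 11 lines: rkjuo ojc ruh tvo urtfg rhcq wfmcs vufnf sppw noiky mgpd
Hunk 4: at line 3 remove [urtfg,rhcq,wfmcs] add [ptvfn] -> 9 lines: rkjuo ojc ruh tvo ptvfn vufnf sppw noiky mgpd
Hunk 5: at line 6 remove [sppw,noiky] add [sgocp] -> 8 lines: rkjuo ojc ruh tvo ptvfn vufnf sgocp mgpd
Hunk 6: at line 2 remove [ruh,tvo,ptvfn] add [ajumo] -> 6 lines: rkjuo ojc ajumo vufnf sgocp mgpd
Final line count: 6

Answer: 6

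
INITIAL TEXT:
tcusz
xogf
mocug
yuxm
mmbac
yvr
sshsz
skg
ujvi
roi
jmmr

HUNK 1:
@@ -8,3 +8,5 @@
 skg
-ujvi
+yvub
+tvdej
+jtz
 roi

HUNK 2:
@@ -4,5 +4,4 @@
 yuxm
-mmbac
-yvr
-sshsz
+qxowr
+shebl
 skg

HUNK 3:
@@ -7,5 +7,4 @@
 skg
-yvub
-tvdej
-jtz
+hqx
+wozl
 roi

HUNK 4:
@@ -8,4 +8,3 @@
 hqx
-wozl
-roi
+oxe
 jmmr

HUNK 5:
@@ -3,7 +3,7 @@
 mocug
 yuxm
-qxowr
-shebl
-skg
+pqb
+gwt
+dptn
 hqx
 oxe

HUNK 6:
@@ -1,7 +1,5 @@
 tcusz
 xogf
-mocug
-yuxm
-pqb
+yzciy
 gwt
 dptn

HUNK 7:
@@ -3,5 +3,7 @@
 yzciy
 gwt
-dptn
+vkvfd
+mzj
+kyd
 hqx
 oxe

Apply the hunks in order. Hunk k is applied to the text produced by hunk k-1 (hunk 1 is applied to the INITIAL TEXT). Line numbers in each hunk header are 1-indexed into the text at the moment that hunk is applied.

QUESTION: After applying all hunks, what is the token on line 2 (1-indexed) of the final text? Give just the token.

Answer: xogf

Derivation:
Hunk 1: at line 8 remove [ujvi] add [yvub,tvdej,jtz] -> 13 lines: tcusz xogf mocug yuxm mmbac yvr sshsz skg yvub tvdej jtz roi jmmr
Hunk 2: at line 4 remove [mmbac,yvr,sshsz] add [qxowr,shebl] -> 12 lines: tcusz xogf mocug yuxm qxowr shebl skg yvub tvdej jtz roi jmmr
Hunk 3: at line 7 remove [yvub,tvdej,jtz] add [hqx,wozl] -> 11 lines: tcusz xogf mocug yuxm qxowr shebl skg hqx wozl roi jmmr
Hunk 4: at line 8 remove [wozl,roi] add [oxe] -> 10 lines: tcusz xogf mocug yuxm qxowr shebl skg hqx oxe jmmr
Hunk 5: at line 3 remove [qxowr,shebl,skg] add [pqb,gwt,dptn] -> 10 lines: tcusz xogf mocug yuxm pqb gwt dptn hqx oxe jmmr
Hunk 6: at line 1 remove [mocug,yuxm,pqb] add [yzciy] -> 8 lines: tcusz xogf yzciy gwt dptn hqx oxe jmmr
Hunk 7: at line 3 remove [dptn] add [vkvfd,mzj,kyd] -> 10 lines: tcusz xogf yzciy gwt vkvfd mzj kyd hqx oxe jmmr
Final line 2: xogf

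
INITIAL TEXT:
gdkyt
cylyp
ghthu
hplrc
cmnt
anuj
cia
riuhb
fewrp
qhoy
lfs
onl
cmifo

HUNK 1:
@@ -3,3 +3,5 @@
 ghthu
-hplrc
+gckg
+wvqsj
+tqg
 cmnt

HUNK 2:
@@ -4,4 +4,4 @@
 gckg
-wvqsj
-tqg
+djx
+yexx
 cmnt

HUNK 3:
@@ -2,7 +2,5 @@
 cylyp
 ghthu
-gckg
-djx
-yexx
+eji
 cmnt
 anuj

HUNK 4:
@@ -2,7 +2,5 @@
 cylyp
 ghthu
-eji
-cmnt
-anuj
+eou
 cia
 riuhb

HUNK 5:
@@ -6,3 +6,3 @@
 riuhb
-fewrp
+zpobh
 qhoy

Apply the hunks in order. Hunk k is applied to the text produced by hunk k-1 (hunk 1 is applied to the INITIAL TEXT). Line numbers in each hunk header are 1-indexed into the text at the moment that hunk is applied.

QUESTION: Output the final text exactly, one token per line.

Hunk 1: at line 3 remove [hplrc] add [gckg,wvqsj,tqg] -> 15 lines: gdkyt cylyp ghthu gckg wvqsj tqg cmnt anuj cia riuhb fewrp qhoy lfs onl cmifo
Hunk 2: at line 4 remove [wvqsj,tqg] add [djx,yexx] -> 15 lines: gdkyt cylyp ghthu gckg djx yexx cmnt anuj cia riuhb fewrp qhoy lfs onl cmifo
Hunk 3: at line 2 remove [gckg,djx,yexx] add [eji] -> 13 lines: gdkyt cylyp ghthu eji cmnt anuj cia riuhb fewrp qhoy lfs onl cmifo
Hunk 4: at line 2 remove [eji,cmnt,anuj] add [eou] -> 11 lines: gdkyt cylyp ghthu eou cia riuhb fewrp qhoy lfs onl cmifo
Hunk 5: at line 6 remove [fewrp] add [zpobh] -> 11 lines: gdkyt cylyp ghthu eou cia riuhb zpobh qhoy lfs onl cmifo

Answer: gdkyt
cylyp
ghthu
eou
cia
riuhb
zpobh
qhoy
lfs
onl
cmifo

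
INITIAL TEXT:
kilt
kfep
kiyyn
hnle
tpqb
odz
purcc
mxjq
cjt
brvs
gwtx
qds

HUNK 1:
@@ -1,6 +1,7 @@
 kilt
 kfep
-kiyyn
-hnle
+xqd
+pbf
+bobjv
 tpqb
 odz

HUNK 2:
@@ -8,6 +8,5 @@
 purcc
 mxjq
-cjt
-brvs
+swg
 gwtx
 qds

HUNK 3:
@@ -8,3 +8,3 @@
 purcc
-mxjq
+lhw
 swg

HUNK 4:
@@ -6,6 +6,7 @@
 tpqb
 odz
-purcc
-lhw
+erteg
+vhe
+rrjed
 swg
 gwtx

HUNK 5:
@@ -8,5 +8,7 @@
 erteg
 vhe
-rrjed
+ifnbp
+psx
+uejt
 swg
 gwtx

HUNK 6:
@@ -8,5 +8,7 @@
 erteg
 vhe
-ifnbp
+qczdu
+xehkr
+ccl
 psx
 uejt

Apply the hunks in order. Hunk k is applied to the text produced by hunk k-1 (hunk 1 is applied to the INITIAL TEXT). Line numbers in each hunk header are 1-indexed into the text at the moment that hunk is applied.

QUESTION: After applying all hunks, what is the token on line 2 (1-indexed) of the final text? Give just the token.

Hunk 1: at line 1 remove [kiyyn,hnle] add [xqd,pbf,bobjv] -> 13 lines: kilt kfep xqd pbf bobjv tpqb odz purcc mxjq cjt brvs gwtx qds
Hunk 2: at line 8 remove [cjt,brvs] add [swg] -> 12 lines: kilt kfep xqd pbf bobjv tpqb odz purcc mxjq swg gwtx qds
Hunk 3: at line 8 remove [mxjq] add [lhw] -> 12 lines: kilt kfep xqd pbf bobjv tpqb odz purcc lhw swg gwtx qds
Hunk 4: at line 6 remove [purcc,lhw] add [erteg,vhe,rrjed] -> 13 lines: kilt kfep xqd pbf bobjv tpqb odz erteg vhe rrjed swg gwtx qds
Hunk 5: at line 8 remove [rrjed] add [ifnbp,psx,uejt] -> 15 lines: kilt kfep xqd pbf bobjv tpqb odz erteg vhe ifnbp psx uejt swg gwtx qds
Hunk 6: at line 8 remove [ifnbp] add [qczdu,xehkr,ccl] -> 17 lines: kilt kfep xqd pbf bobjv tpqb odz erteg vhe qczdu xehkr ccl psx uejt swg gwtx qds
Final line 2: kfep

Answer: kfep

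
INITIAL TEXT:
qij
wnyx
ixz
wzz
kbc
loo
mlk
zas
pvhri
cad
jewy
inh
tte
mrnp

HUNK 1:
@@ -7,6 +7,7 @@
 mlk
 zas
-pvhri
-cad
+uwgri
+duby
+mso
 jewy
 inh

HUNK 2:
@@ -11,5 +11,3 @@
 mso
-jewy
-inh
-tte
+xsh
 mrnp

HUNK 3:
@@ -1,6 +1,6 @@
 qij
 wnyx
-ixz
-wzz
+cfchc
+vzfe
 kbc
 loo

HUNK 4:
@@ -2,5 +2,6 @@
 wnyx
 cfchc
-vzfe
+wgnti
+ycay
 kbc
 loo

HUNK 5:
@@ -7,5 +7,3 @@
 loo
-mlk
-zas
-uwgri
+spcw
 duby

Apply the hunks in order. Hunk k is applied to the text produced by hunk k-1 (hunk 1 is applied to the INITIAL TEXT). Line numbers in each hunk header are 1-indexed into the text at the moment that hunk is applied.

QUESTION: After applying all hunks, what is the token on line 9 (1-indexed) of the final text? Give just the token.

Hunk 1: at line 7 remove [pvhri,cad] add [uwgri,duby,mso] -> 15 lines: qij wnyx ixz wzz kbc loo mlk zas uwgri duby mso jewy inh tte mrnp
Hunk 2: at line 11 remove [jewy,inh,tte] add [xsh] -> 13 lines: qij wnyx ixz wzz kbc loo mlk zas uwgri duby mso xsh mrnp
Hunk 3: at line 1 remove [ixz,wzz] add [cfchc,vzfe] -> 13 lines: qij wnyx cfchc vzfe kbc loo mlk zas uwgri duby mso xsh mrnp
Hunk 4: at line 2 remove [vzfe] add [wgnti,ycay] -> 14 lines: qij wnyx cfchc wgnti ycay kbc loo mlk zas uwgri duby mso xsh mrnp
Hunk 5: at line 7 remove [mlk,zas,uwgri] add [spcw] -> 12 lines: qij wnyx cfchc wgnti ycay kbc loo spcw duby mso xsh mrnp
Final line 9: duby

Answer: duby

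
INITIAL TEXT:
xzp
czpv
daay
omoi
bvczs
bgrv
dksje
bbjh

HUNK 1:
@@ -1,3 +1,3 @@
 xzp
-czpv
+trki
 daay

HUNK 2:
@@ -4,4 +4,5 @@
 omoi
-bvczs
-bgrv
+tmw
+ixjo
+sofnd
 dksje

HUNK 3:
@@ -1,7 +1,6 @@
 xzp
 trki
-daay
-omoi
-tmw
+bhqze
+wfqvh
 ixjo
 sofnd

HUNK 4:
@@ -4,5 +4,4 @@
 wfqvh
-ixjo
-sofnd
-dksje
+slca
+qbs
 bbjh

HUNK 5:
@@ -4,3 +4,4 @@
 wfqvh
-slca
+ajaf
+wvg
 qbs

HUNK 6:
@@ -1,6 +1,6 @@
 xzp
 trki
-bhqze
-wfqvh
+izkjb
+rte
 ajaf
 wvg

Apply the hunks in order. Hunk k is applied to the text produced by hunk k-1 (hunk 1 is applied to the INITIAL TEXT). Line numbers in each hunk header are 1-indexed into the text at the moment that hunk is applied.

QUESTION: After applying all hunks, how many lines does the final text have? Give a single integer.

Answer: 8

Derivation:
Hunk 1: at line 1 remove [czpv] add [trki] -> 8 lines: xzp trki daay omoi bvczs bgrv dksje bbjh
Hunk 2: at line 4 remove [bvczs,bgrv] add [tmw,ixjo,sofnd] -> 9 lines: xzp trki daay omoi tmw ixjo sofnd dksje bbjh
Hunk 3: at line 1 remove [daay,omoi,tmw] add [bhqze,wfqvh] -> 8 lines: xzp trki bhqze wfqvh ixjo sofnd dksje bbjh
Hunk 4: at line 4 remove [ixjo,sofnd,dksje] add [slca,qbs] -> 7 lines: xzp trki bhqze wfqvh slca qbs bbjh
Hunk 5: at line 4 remove [slca] add [ajaf,wvg] -> 8 lines: xzp trki bhqze wfqvh ajaf wvg qbs bbjh
Hunk 6: at line 1 remove [bhqze,wfqvh] add [izkjb,rte] -> 8 lines: xzp trki izkjb rte ajaf wvg qbs bbjh
Final line count: 8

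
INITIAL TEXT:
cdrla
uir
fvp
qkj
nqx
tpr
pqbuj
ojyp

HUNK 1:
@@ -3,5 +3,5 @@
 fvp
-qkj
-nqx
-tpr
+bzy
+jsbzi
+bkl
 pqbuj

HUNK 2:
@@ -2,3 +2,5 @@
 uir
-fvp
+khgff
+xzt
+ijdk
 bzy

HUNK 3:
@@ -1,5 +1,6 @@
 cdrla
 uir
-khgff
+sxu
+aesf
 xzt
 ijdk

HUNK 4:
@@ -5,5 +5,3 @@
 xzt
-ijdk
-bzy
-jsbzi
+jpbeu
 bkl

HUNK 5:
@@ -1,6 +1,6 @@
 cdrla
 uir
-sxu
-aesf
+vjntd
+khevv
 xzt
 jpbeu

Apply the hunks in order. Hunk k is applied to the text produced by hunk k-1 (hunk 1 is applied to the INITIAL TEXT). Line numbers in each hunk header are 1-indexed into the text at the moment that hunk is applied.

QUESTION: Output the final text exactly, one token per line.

Answer: cdrla
uir
vjntd
khevv
xzt
jpbeu
bkl
pqbuj
ojyp

Derivation:
Hunk 1: at line 3 remove [qkj,nqx,tpr] add [bzy,jsbzi,bkl] -> 8 lines: cdrla uir fvp bzy jsbzi bkl pqbuj ojyp
Hunk 2: at line 2 remove [fvp] add [khgff,xzt,ijdk] -> 10 lines: cdrla uir khgff xzt ijdk bzy jsbzi bkl pqbuj ojyp
Hunk 3: at line 1 remove [khgff] add [sxu,aesf] -> 11 lines: cdrla uir sxu aesf xzt ijdk bzy jsbzi bkl pqbuj ojyp
Hunk 4: at line 5 remove [ijdk,bzy,jsbzi] add [jpbeu] -> 9 lines: cdrla uir sxu aesf xzt jpbeu bkl pqbuj ojyp
Hunk 5: at line 1 remove [sxu,aesf] add [vjntd,khevv] -> 9 lines: cdrla uir vjntd khevv xzt jpbeu bkl pqbuj ojyp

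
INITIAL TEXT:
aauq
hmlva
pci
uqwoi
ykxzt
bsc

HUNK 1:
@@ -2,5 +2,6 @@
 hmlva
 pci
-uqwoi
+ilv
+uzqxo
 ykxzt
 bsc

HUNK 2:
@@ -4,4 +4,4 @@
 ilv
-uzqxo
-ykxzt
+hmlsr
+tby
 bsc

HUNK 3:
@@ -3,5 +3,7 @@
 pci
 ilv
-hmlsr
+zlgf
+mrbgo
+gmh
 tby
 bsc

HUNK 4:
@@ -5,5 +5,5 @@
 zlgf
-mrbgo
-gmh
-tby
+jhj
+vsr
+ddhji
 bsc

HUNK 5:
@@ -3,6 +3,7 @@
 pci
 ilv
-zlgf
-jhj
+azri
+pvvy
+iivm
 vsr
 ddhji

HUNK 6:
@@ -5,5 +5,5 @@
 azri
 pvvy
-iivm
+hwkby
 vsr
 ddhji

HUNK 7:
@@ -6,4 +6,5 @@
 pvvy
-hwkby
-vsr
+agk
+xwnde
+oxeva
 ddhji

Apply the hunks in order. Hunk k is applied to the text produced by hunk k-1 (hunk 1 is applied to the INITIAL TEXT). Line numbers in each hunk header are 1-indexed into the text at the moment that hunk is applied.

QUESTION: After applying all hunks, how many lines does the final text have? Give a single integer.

Answer: 11

Derivation:
Hunk 1: at line 2 remove [uqwoi] add [ilv,uzqxo] -> 7 lines: aauq hmlva pci ilv uzqxo ykxzt bsc
Hunk 2: at line 4 remove [uzqxo,ykxzt] add [hmlsr,tby] -> 7 lines: aauq hmlva pci ilv hmlsr tby bsc
Hunk 3: at line 3 remove [hmlsr] add [zlgf,mrbgo,gmh] -> 9 lines: aauq hmlva pci ilv zlgf mrbgo gmh tby bsc
Hunk 4: at line 5 remove [mrbgo,gmh,tby] add [jhj,vsr,ddhji] -> 9 lines: aauq hmlva pci ilv zlgf jhj vsr ddhji bsc
Hunk 5: at line 3 remove [zlgf,jhj] add [azri,pvvy,iivm] -> 10 lines: aauq hmlva pci ilv azri pvvy iivm vsr ddhji bsc
Hunk 6: at line 5 remove [iivm] add [hwkby] -> 10 lines: aauq hmlva pci ilv azri pvvy hwkby vsr ddhji bsc
Hunk 7: at line 6 remove [hwkby,vsr] add [agk,xwnde,oxeva] -> 11 lines: aauq hmlva pci ilv azri pvvy agk xwnde oxeva ddhji bsc
Final line count: 11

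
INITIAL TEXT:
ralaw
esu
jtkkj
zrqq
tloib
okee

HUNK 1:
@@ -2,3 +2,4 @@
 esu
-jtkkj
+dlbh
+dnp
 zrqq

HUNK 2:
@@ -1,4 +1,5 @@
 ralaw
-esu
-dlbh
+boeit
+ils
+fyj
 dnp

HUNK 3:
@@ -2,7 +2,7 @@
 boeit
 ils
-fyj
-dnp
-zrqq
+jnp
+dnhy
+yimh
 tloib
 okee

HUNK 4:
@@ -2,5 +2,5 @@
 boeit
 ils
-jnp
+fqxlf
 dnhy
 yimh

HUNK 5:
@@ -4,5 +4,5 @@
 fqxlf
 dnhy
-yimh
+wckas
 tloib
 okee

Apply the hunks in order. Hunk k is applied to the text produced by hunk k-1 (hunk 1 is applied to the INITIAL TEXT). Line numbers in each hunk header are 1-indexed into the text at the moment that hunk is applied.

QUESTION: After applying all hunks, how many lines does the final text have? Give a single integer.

Answer: 8

Derivation:
Hunk 1: at line 2 remove [jtkkj] add [dlbh,dnp] -> 7 lines: ralaw esu dlbh dnp zrqq tloib okee
Hunk 2: at line 1 remove [esu,dlbh] add [boeit,ils,fyj] -> 8 lines: ralaw boeit ils fyj dnp zrqq tloib okee
Hunk 3: at line 2 remove [fyj,dnp,zrqq] add [jnp,dnhy,yimh] -> 8 lines: ralaw boeit ils jnp dnhy yimh tloib okee
Hunk 4: at line 2 remove [jnp] add [fqxlf] -> 8 lines: ralaw boeit ils fqxlf dnhy yimh tloib okee
Hunk 5: at line 4 remove [yimh] add [wckas] -> 8 lines: ralaw boeit ils fqxlf dnhy wckas tloib okee
Final line count: 8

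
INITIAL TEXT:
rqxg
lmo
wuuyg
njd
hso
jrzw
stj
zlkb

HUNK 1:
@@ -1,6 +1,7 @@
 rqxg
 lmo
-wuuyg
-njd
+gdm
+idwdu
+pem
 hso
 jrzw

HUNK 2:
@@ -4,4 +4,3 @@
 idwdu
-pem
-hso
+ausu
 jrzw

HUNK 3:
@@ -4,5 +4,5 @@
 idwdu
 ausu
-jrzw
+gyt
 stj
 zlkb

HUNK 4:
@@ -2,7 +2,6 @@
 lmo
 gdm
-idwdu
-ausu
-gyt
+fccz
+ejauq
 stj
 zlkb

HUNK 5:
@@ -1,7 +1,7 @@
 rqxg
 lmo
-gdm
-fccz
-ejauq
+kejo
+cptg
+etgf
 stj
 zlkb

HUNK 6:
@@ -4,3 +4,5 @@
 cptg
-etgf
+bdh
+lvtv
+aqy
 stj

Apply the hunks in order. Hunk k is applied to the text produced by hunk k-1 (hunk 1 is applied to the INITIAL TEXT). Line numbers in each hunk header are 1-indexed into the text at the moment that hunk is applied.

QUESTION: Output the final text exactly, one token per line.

Hunk 1: at line 1 remove [wuuyg,njd] add [gdm,idwdu,pem] -> 9 lines: rqxg lmo gdm idwdu pem hso jrzw stj zlkb
Hunk 2: at line 4 remove [pem,hso] add [ausu] -> 8 lines: rqxg lmo gdm idwdu ausu jrzw stj zlkb
Hunk 3: at line 4 remove [jrzw] add [gyt] -> 8 lines: rqxg lmo gdm idwdu ausu gyt stj zlkb
Hunk 4: at line 2 remove [idwdu,ausu,gyt] add [fccz,ejauq] -> 7 lines: rqxg lmo gdm fccz ejauq stj zlkb
Hunk 5: at line 1 remove [gdm,fccz,ejauq] add [kejo,cptg,etgf] -> 7 lines: rqxg lmo kejo cptg etgf stj zlkb
Hunk 6: at line 4 remove [etgf] add [bdh,lvtv,aqy] -> 9 lines: rqxg lmo kejo cptg bdh lvtv aqy stj zlkb

Answer: rqxg
lmo
kejo
cptg
bdh
lvtv
aqy
stj
zlkb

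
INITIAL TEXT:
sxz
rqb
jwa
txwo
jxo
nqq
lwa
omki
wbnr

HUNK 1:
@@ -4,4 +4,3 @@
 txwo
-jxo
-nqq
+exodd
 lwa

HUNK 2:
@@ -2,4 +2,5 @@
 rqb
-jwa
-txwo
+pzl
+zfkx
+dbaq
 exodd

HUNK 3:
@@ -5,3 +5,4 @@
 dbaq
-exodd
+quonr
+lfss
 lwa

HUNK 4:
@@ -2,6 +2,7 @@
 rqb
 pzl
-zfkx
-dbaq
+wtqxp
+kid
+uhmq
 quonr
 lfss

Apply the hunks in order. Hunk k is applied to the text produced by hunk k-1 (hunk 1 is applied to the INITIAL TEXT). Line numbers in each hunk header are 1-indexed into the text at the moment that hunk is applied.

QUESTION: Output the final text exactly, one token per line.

Answer: sxz
rqb
pzl
wtqxp
kid
uhmq
quonr
lfss
lwa
omki
wbnr

Derivation:
Hunk 1: at line 4 remove [jxo,nqq] add [exodd] -> 8 lines: sxz rqb jwa txwo exodd lwa omki wbnr
Hunk 2: at line 2 remove [jwa,txwo] add [pzl,zfkx,dbaq] -> 9 lines: sxz rqb pzl zfkx dbaq exodd lwa omki wbnr
Hunk 3: at line 5 remove [exodd] add [quonr,lfss] -> 10 lines: sxz rqb pzl zfkx dbaq quonr lfss lwa omki wbnr
Hunk 4: at line 2 remove [zfkx,dbaq] add [wtqxp,kid,uhmq] -> 11 lines: sxz rqb pzl wtqxp kid uhmq quonr lfss lwa omki wbnr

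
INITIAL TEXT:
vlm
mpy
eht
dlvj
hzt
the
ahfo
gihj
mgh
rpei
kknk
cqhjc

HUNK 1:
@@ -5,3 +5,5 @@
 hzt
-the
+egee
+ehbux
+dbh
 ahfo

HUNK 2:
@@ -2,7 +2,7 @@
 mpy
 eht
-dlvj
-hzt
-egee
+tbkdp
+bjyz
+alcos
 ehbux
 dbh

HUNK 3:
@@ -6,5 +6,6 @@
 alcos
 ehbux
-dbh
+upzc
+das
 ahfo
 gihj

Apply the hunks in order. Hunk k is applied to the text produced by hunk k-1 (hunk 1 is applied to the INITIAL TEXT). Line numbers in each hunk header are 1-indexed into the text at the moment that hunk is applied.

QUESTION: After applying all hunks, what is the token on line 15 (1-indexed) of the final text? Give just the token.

Hunk 1: at line 5 remove [the] add [egee,ehbux,dbh] -> 14 lines: vlm mpy eht dlvj hzt egee ehbux dbh ahfo gihj mgh rpei kknk cqhjc
Hunk 2: at line 2 remove [dlvj,hzt,egee] add [tbkdp,bjyz,alcos] -> 14 lines: vlm mpy eht tbkdp bjyz alcos ehbux dbh ahfo gihj mgh rpei kknk cqhjc
Hunk 3: at line 6 remove [dbh] add [upzc,das] -> 15 lines: vlm mpy eht tbkdp bjyz alcos ehbux upzc das ahfo gihj mgh rpei kknk cqhjc
Final line 15: cqhjc

Answer: cqhjc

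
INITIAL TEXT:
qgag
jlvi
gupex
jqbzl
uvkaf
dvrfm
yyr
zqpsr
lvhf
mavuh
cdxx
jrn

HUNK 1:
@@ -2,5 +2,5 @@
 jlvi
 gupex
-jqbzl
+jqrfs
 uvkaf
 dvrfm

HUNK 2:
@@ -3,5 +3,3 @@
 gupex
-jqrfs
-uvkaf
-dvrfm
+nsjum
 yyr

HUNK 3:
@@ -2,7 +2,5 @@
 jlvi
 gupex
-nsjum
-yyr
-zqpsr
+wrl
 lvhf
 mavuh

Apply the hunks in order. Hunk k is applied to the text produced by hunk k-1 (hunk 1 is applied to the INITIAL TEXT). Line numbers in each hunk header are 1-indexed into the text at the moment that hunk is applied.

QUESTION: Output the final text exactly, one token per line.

Hunk 1: at line 2 remove [jqbzl] add [jqrfs] -> 12 lines: qgag jlvi gupex jqrfs uvkaf dvrfm yyr zqpsr lvhf mavuh cdxx jrn
Hunk 2: at line 3 remove [jqrfs,uvkaf,dvrfm] add [nsjum] -> 10 lines: qgag jlvi gupex nsjum yyr zqpsr lvhf mavuh cdxx jrn
Hunk 3: at line 2 remove [nsjum,yyr,zqpsr] add [wrl] -> 8 lines: qgag jlvi gupex wrl lvhf mavuh cdxx jrn

Answer: qgag
jlvi
gupex
wrl
lvhf
mavuh
cdxx
jrn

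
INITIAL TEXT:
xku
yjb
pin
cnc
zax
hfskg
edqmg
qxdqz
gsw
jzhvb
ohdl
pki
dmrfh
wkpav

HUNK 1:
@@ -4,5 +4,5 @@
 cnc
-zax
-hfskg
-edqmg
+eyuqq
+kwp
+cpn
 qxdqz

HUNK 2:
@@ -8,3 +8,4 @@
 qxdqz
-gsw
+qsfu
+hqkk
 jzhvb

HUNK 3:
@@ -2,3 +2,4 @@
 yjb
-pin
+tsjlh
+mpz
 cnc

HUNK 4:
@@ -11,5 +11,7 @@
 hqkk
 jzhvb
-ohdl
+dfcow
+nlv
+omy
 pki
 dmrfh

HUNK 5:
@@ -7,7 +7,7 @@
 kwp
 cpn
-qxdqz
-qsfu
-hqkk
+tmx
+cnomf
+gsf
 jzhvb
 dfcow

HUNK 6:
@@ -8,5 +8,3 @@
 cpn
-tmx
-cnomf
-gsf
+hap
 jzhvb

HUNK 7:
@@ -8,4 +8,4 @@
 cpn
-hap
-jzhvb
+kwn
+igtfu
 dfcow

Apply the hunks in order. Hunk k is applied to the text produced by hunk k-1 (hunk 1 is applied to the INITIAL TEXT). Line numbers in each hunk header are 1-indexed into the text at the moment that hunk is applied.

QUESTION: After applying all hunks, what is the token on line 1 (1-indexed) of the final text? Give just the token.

Hunk 1: at line 4 remove [zax,hfskg,edqmg] add [eyuqq,kwp,cpn] -> 14 lines: xku yjb pin cnc eyuqq kwp cpn qxdqz gsw jzhvb ohdl pki dmrfh wkpav
Hunk 2: at line 8 remove [gsw] add [qsfu,hqkk] -> 15 lines: xku yjb pin cnc eyuqq kwp cpn qxdqz qsfu hqkk jzhvb ohdl pki dmrfh wkpav
Hunk 3: at line 2 remove [pin] add [tsjlh,mpz] -> 16 lines: xku yjb tsjlh mpz cnc eyuqq kwp cpn qxdqz qsfu hqkk jzhvb ohdl pki dmrfh wkpav
Hunk 4: at line 11 remove [ohdl] add [dfcow,nlv,omy] -> 18 lines: xku yjb tsjlh mpz cnc eyuqq kwp cpn qxdqz qsfu hqkk jzhvb dfcow nlv omy pki dmrfh wkpav
Hunk 5: at line 7 remove [qxdqz,qsfu,hqkk] add [tmx,cnomf,gsf] -> 18 lines: xku yjb tsjlh mpz cnc eyuqq kwp cpn tmx cnomf gsf jzhvb dfcow nlv omy pki dmrfh wkpav
Hunk 6: at line 8 remove [tmx,cnomf,gsf] add [hap] -> 16 lines: xku yjb tsjlh mpz cnc eyuqq kwp cpn hap jzhvb dfcow nlv omy pki dmrfh wkpav
Hunk 7: at line 8 remove [hap,jzhvb] add [kwn,igtfu] -> 16 lines: xku yjb tsjlh mpz cnc eyuqq kwp cpn kwn igtfu dfcow nlv omy pki dmrfh wkpav
Final line 1: xku

Answer: xku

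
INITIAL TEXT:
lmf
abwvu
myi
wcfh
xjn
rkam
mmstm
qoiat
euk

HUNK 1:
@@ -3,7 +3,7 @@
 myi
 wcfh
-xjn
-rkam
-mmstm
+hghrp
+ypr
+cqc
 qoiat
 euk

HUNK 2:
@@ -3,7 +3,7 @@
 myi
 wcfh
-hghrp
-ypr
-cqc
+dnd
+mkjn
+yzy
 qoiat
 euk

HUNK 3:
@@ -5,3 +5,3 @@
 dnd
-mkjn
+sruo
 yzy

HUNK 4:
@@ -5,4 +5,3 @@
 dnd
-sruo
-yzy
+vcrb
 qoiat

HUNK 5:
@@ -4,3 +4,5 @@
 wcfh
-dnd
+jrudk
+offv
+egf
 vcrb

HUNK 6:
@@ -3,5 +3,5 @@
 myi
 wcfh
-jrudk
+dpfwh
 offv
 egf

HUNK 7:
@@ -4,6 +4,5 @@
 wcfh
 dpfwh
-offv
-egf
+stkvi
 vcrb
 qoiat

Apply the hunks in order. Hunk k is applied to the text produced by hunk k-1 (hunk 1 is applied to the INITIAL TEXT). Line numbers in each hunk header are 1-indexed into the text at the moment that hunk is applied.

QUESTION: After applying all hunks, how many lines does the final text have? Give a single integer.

Answer: 9

Derivation:
Hunk 1: at line 3 remove [xjn,rkam,mmstm] add [hghrp,ypr,cqc] -> 9 lines: lmf abwvu myi wcfh hghrp ypr cqc qoiat euk
Hunk 2: at line 3 remove [hghrp,ypr,cqc] add [dnd,mkjn,yzy] -> 9 lines: lmf abwvu myi wcfh dnd mkjn yzy qoiat euk
Hunk 3: at line 5 remove [mkjn] add [sruo] -> 9 lines: lmf abwvu myi wcfh dnd sruo yzy qoiat euk
Hunk 4: at line 5 remove [sruo,yzy] add [vcrb] -> 8 lines: lmf abwvu myi wcfh dnd vcrb qoiat euk
Hunk 5: at line 4 remove [dnd] add [jrudk,offv,egf] -> 10 lines: lmf abwvu myi wcfh jrudk offv egf vcrb qoiat euk
Hunk 6: at line 3 remove [jrudk] add [dpfwh] -> 10 lines: lmf abwvu myi wcfh dpfwh offv egf vcrb qoiat euk
Hunk 7: at line 4 remove [offv,egf] add [stkvi] -> 9 lines: lmf abwvu myi wcfh dpfwh stkvi vcrb qoiat euk
Final line count: 9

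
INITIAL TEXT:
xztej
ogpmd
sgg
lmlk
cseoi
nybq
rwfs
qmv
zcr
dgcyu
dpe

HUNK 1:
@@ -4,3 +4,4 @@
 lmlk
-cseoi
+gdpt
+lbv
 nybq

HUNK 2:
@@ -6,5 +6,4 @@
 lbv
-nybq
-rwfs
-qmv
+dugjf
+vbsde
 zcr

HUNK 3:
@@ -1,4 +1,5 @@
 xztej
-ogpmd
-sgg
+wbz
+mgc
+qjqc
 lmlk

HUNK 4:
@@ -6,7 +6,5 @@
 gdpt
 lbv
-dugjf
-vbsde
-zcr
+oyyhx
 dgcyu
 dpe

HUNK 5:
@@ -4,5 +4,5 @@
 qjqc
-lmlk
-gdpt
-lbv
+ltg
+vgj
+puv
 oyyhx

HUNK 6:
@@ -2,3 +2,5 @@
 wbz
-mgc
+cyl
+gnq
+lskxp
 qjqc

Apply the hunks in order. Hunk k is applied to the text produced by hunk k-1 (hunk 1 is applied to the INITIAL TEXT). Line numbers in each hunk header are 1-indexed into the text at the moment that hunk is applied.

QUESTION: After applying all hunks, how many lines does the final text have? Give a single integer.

Hunk 1: at line 4 remove [cseoi] add [gdpt,lbv] -> 12 lines: xztej ogpmd sgg lmlk gdpt lbv nybq rwfs qmv zcr dgcyu dpe
Hunk 2: at line 6 remove [nybq,rwfs,qmv] add [dugjf,vbsde] -> 11 lines: xztej ogpmd sgg lmlk gdpt lbv dugjf vbsde zcr dgcyu dpe
Hunk 3: at line 1 remove [ogpmd,sgg] add [wbz,mgc,qjqc] -> 12 lines: xztej wbz mgc qjqc lmlk gdpt lbv dugjf vbsde zcr dgcyu dpe
Hunk 4: at line 6 remove [dugjf,vbsde,zcr] add [oyyhx] -> 10 lines: xztej wbz mgc qjqc lmlk gdpt lbv oyyhx dgcyu dpe
Hunk 5: at line 4 remove [lmlk,gdpt,lbv] add [ltg,vgj,puv] -> 10 lines: xztej wbz mgc qjqc ltg vgj puv oyyhx dgcyu dpe
Hunk 6: at line 2 remove [mgc] add [cyl,gnq,lskxp] -> 12 lines: xztej wbz cyl gnq lskxp qjqc ltg vgj puv oyyhx dgcyu dpe
Final line count: 12

Answer: 12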